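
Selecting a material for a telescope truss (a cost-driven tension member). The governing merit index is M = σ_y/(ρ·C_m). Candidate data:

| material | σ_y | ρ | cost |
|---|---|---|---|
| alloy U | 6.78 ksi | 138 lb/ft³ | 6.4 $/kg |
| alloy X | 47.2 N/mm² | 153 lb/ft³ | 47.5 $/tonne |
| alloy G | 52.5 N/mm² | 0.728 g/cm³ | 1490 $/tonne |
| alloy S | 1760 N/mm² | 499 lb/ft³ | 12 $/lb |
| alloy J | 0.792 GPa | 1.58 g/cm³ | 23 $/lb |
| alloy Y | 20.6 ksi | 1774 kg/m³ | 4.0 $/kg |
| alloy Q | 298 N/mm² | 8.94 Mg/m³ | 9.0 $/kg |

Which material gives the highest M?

alloy X

In SI units:
  alloy U: σ_y = 46.75 MPa, ρ = 2211 kg/m³, cost = 6.400 $/kg
  alloy X: σ_y = 47.20 MPa, ρ = 2451 kg/m³, cost = 0.04750 $/kg
  alloy G: σ_y = 52.50 MPa, ρ = 728.0 kg/m³, cost = 1.490 $/kg
  alloy S: σ_y = 1760 MPa, ρ = 7993 kg/m³, cost = 26.46 $/kg
  alloy J: σ_y = 792.0 MPa, ρ = 1580 kg/m³, cost = 50.71 $/kg
  alloy Y: σ_y = 142.0 MPa, ρ = 1774 kg/m³, cost = 4.000 $/kg
  alloy Q: σ_y = 298.0 MPa, ρ = 8940 kg/m³, cost = 9.000 $/kg
  alloy X: M = 405 kN·m per $
  alloy G: M = 48.4 kN·m per $
  alloy Y: M = 20.0 kN·m per $
  alloy J: M = 9.89 kN·m per $
  alloy S: M = 8.32 kN·m per $
  alloy Q: M = 3.70 kN·m per $
  alloy U: M = 3.30 kN·m per $
Highest index: alloy X.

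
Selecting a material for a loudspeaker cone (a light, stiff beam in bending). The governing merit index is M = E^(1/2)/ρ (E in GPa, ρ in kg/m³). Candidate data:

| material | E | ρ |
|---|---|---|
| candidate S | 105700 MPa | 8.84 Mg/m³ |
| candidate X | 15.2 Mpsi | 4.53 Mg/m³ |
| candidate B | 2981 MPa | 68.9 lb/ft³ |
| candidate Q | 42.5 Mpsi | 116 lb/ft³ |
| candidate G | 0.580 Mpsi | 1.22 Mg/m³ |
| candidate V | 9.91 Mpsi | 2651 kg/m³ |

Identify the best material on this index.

Normalizing units and computing the index:
  candidate S: E = 105.7 GPa, ρ = 8840 kg/m³
  candidate X: E = 104.8 GPa, ρ = 4530 kg/m³
  candidate B: E = 2.981 GPa, ρ = 1104 kg/m³
  candidate Q: E = 293.0 GPa, ρ = 1858 kg/m³
  candidate G: E = 3.999 GPa, ρ = 1220 kg/m³
  candidate V: E = 68.33 GPa, ρ = 2651 kg/m³
  candidate Q: M = 9.21×10⁻³
  candidate V: M = 3.12×10⁻³
  candidate X: M = 2.26×10⁻³
  candidate G: M = 1.64×10⁻³
  candidate B: M = 1.56×10⁻³
  candidate S: M = 1.16×10⁻³
Candidate Q has the largest M.

candidate Q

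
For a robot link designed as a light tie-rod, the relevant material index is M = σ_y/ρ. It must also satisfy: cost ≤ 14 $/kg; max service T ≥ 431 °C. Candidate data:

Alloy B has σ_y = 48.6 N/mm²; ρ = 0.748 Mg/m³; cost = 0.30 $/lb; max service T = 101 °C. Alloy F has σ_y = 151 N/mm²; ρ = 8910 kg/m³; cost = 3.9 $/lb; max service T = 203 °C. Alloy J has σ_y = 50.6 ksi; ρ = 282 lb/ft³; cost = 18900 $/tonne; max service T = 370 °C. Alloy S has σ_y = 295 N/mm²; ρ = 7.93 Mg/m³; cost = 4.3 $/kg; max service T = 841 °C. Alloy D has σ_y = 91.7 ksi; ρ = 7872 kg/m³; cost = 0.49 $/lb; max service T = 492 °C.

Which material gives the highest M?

Screen on constraints: cost ≤ 14 $/kg; max service T ≥ 431 °C. Survivors: alloy S, alloy D.
In SI units:
  alloy S: σ_y = 295.0 MPa, ρ = 7930 kg/m³
  alloy D: σ_y = 632.2 MPa, ρ = 7872 kg/m³
  alloy D: M = 80.3 kN·m/kg
  alloy S: M = 37.2 kN·m/kg
Highest index: alloy D.

alloy D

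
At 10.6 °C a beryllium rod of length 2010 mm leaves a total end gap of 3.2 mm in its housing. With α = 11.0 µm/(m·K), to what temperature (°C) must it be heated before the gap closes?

α·L₀·ΔT = 3.2 mm ⇒ ΔT = 3.2 / (11.0×10⁻⁶ × 2010.0) = 144.7 K.
T = 10.6 + 144.7 = 155.3 °C.

155 °C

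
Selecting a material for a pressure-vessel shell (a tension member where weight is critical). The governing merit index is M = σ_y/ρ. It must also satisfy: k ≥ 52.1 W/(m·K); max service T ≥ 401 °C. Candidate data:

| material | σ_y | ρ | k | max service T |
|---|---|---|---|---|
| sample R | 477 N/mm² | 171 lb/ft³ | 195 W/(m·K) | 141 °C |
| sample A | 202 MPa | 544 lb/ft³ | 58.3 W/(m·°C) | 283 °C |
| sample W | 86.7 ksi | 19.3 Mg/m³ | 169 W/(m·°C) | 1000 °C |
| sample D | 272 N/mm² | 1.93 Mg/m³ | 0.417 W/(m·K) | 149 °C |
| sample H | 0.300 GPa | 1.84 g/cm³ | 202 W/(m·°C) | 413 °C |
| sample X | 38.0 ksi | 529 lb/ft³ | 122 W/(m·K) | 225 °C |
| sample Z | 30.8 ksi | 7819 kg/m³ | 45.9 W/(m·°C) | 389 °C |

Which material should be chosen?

sample H

Screen on constraints: k ≥ 52.1 W/(m·K); max service T ≥ 401 °C. Survivors: sample W, sample H.
Convert each candidate to consistent units, then evaluate M:
  sample W: σ_y = 597.8 MPa, ρ = 19300 kg/m³
  sample H: σ_y = 300.0 MPa, ρ = 1840 kg/m³
  sample H: M = 163 kN·m/kg
  sample W: M = 31.0 kN·m/kg
Sample H ranks first.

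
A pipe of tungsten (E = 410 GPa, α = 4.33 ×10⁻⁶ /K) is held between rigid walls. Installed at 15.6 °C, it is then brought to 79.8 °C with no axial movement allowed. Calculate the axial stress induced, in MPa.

114 MPa

ΔT = 64.20 K. Constrained thermal stress σ = E·α·ΔT = 410.0×10³ MPa × 4.33×10⁻⁶ × 64.20 = 114 MPa (compressive).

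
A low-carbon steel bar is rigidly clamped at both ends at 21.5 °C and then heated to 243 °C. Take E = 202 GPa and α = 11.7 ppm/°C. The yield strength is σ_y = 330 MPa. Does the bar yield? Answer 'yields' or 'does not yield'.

ΔT = 221.5 K. Constrained thermal stress σ = E·α·ΔT = 202.0×10³ MPa × 11.7×10⁻⁶ × 221.5 = 523 MPa (compressive).
Compare to σ_y = 330 MPa: σ ≥ σ_y, so it yields.

yields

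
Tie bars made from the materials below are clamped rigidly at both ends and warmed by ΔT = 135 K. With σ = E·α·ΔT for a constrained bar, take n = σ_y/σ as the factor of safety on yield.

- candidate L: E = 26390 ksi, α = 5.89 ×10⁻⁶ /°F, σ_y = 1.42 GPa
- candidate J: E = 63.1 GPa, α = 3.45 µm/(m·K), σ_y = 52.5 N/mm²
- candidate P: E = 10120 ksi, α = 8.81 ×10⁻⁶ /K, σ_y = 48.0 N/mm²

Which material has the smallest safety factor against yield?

candidate P

Converting E to GPa, α to ×10⁻⁶/K, σ_y to MPa, then σ and n for each:
  candidate L: E = 182.0, α = 10.6, σ_y = 1420 → σ = 260 MPa, n = 5.45
  candidate J: E = 63.10, α = 3.45, σ_y = 52.50 → σ = 29.4 MPa, n = 1.79
  candidate P: E = 69.77, α = 8.81, σ_y = 48.00 → σ = 83.0 MPa, n = 0.578
Smallest n: candidate P with n = 0.578.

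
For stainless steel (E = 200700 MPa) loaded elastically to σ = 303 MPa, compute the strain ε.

1.51×10⁻³

E = 200700 MPa = 200.7 GPa = 200700 MPa.
ε = σ/E = 303 / 200700 = 1.51×10⁻³.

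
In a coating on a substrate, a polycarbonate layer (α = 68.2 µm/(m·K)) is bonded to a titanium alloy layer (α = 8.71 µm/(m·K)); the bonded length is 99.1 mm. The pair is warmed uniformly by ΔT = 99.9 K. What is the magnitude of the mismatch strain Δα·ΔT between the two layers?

5.94×10⁻³

Δα = |68.2 − 8.71|×10⁻⁶/K = 59.5×10⁻⁶/K.
Mismatch strain = Δα·ΔT = 59.5×10⁻⁶ × 99.9 = 5.94×10⁻³.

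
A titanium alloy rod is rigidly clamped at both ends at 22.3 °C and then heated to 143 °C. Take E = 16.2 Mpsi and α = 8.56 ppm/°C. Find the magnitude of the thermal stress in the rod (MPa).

E = 16.2 Mpsi = 111.7 GPa.
ΔT = 120.7 K. Constrained thermal stress σ = E·α·ΔT = 111.7×10³ MPa × 8.56×10⁻⁶ × 120.7 = 115 MPa (compressive).

115 MPa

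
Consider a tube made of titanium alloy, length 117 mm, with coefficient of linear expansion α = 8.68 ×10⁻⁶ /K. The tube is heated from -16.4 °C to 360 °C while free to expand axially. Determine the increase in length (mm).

0.382 mm

ΔT = 360 − (-16.4) = 376.4 K.
ΔL = α·L₀·ΔT = 8.68×10⁻⁶ × 117 mm × 376.4 K = 0.382 mm.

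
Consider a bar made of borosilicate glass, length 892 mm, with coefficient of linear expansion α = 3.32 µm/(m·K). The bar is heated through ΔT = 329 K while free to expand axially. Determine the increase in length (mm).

0.974 mm

ΔL = α·L₀·ΔT = 3.32×10⁻⁶ × 892 mm × 329.0 K = 0.974 mm.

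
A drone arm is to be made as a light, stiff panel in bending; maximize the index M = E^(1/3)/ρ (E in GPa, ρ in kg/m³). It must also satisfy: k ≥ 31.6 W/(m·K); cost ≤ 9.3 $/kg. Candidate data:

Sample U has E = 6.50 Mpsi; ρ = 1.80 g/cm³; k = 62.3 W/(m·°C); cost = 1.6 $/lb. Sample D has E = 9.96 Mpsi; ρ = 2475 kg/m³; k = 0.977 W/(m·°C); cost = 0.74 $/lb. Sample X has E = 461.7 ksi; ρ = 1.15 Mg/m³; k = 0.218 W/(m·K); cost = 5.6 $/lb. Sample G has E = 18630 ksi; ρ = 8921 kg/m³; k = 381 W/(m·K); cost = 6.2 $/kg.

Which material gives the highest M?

sample U

Screen on constraints: k ≥ 31.6 W/(m·K); cost ≤ 9.3 $/kg. Survivors: sample U, sample G.
Putting every candidate on a common basis:
  sample U: E = 44.82 GPa, ρ = 1800 kg/m³
  sample G: E = 128.4 GPa, ρ = 8921 kg/m³
  sample U: M = 1.97×10⁻³
  sample G: M = 0.566×10⁻³
Sample U ranks first.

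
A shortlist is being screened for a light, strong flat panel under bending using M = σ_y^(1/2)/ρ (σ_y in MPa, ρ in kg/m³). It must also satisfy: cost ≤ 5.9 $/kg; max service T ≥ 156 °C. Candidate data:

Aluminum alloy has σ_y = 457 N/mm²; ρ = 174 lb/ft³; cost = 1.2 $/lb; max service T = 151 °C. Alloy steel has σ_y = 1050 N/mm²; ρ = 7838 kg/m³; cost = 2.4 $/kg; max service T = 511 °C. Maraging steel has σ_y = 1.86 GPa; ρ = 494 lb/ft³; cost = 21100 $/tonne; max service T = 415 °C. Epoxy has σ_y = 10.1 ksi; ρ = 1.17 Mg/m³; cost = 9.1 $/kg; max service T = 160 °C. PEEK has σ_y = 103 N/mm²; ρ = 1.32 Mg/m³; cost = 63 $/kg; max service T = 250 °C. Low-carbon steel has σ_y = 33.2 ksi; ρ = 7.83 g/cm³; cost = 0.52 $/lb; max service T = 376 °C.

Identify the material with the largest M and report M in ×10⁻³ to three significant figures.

alloy steel, M = 4.13×10⁻³

Screen on constraints: cost ≤ 5.9 $/kg; max service T ≥ 156 °C. Survivors: alloy steel, low-carbon steel.
After converting to SI:
  alloy steel: σ_y = 1050 MPa, ρ = 7838 kg/m³
  low-carbon steel: σ_y = 228.9 MPa, ρ = 7830 kg/m³
  alloy steel: M = 4.13×10⁻³
  low-carbon steel: M = 1.93×10⁻³
Highest index: alloy steel.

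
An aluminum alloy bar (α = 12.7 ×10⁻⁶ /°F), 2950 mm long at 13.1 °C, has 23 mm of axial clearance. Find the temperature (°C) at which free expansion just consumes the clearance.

α = 12.7×10⁻⁶/°F × 9/5 = 22.9×10⁻⁶/K.
α·L₀·ΔT = 23.0 mm ⇒ ΔT = 23.0 / (22.9×10⁻⁶ × 2950.0) = 341.1 K.
T = 13.1 + 341.1 = 354.2 °C.

354 °C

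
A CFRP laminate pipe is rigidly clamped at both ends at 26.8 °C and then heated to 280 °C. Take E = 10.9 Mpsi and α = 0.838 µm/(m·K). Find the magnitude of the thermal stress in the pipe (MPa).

15.9 MPa

E = 10.9 Mpsi = 75.15 GPa.
ΔT = 253.2 K. Constrained thermal stress σ = E·α·ΔT = 75.15×10³ MPa × 0.838×10⁻⁶ × 253.2 = 15.9 MPa (compressive).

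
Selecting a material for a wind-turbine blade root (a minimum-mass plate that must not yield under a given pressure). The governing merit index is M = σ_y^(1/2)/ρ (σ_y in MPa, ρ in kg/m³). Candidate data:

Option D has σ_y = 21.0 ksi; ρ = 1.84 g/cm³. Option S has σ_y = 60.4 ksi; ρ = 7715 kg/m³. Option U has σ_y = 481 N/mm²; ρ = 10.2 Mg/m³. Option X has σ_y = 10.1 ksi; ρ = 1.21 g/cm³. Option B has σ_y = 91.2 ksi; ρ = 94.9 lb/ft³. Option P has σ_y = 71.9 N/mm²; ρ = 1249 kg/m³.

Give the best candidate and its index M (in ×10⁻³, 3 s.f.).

option B, M = 16.5×10⁻³

In SI units:
  option D: σ_y = 144.8 MPa, ρ = 1840 kg/m³
  option S: σ_y = 416.4 MPa, ρ = 7715 kg/m³
  option U: σ_y = 481.0 MPa, ρ = 10200 kg/m³
  option X: σ_y = 69.64 MPa, ρ = 1210 kg/m³
  option B: σ_y = 628.8 MPa, ρ = 1520 kg/m³
  option P: σ_y = 71.90 MPa, ρ = 1249 kg/m³
  option B: M = 16.5×10⁻³
  option X: M = 6.90×10⁻³
  option P: M = 6.79×10⁻³
  option D: M = 6.54×10⁻³
  option S: M = 2.65×10⁻³
  option U: M = 2.15×10⁻³
Option B has the largest M.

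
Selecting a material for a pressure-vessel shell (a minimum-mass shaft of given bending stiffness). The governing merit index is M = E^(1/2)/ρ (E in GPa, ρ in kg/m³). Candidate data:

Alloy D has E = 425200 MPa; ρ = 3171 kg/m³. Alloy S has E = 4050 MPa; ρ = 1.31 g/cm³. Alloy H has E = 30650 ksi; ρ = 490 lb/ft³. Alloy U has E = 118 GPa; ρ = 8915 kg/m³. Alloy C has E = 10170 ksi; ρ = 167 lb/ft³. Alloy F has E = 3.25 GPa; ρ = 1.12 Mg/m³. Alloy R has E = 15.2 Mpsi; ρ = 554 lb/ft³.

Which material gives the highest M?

Putting every candidate on a common basis:
  alloy D: E = 425.2 GPa, ρ = 3171 kg/m³
  alloy S: E = 4.050 GPa, ρ = 1310 kg/m³
  alloy H: E = 211.3 GPa, ρ = 7849 kg/m³
  alloy U: E = 118.0 GPa, ρ = 8915 kg/m³
  alloy C: E = 70.12 GPa, ρ = 2675 kg/m³
  alloy F: E = 3.250 GPa, ρ = 1120 kg/m³
  alloy R: E = 104.8 GPa, ρ = 8874 kg/m³
  alloy D: M = 6.50×10⁻³
  alloy C: M = 3.13×10⁻³
  alloy H: M = 1.85×10⁻³
  alloy F: M = 1.61×10⁻³
  alloy S: M = 1.54×10⁻³
  alloy U: M = 1.22×10⁻³
  alloy R: M = 1.15×10⁻³
Alloy D has the largest M.

alloy D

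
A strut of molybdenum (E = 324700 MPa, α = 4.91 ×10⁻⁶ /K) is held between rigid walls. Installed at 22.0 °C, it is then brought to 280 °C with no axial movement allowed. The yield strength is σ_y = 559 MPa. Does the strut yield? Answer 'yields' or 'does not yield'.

E = 324700 MPa = 324.7 GPa.
ΔT = 258.0 K. Constrained thermal stress σ = E·α·ΔT = 324.7×10³ MPa × 4.91×10⁻⁶ × 258.0 = 411 MPa (compressive).
Compare to σ_y = 559 MPa: σ < σ_y, so it does not yield.

does not yield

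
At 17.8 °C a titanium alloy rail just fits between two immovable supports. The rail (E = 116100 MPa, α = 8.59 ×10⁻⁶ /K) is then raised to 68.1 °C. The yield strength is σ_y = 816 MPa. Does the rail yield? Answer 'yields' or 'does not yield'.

does not yield

E = 116100 MPa = 116.1 GPa.
ΔT = 50.30 K. Constrained thermal stress σ = E·α·ΔT = 116.1×10³ MPa × 8.59×10⁻⁶ × 50.30 = 50.2 MPa (compressive).
Compare to σ_y = 816 MPa: σ < σ_y, so it does not yield.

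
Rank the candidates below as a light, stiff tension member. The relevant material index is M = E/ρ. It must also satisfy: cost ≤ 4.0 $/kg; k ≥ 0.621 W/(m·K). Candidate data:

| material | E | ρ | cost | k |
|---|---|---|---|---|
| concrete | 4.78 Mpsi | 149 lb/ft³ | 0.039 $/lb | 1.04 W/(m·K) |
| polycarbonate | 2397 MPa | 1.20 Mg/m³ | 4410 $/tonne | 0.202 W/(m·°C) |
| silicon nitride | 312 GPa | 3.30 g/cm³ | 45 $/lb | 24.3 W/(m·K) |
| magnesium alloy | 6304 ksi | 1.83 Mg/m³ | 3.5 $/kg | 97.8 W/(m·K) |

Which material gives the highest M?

magnesium alloy

Screen on constraints: cost ≤ 4.0 $/kg; k ≥ 0.621 W/(m·K). Survivors: concrete, magnesium alloy.
After converting to SI:
  concrete: E = 32.96 GPa, ρ = 2387 kg/m³
  magnesium alloy: E = 43.46 GPa, ρ = 1830 kg/m³
  magnesium alloy: M = 23.8 MN·m/kg
  concrete: M = 13.8 MN·m/kg
Magnesium alloy has the largest M.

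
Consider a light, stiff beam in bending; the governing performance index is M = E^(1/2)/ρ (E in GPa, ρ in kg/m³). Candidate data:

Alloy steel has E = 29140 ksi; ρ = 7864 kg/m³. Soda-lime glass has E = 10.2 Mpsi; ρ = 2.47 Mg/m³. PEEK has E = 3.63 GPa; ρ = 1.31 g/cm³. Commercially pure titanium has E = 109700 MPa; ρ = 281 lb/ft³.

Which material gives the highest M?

soda-lime glass

In SI units:
  alloy steel: E = 200.9 GPa, ρ = 7864 kg/m³
  soda-lime glass: E = 70.33 GPa, ρ = 2470 kg/m³
  PEEK: E = 3.630 GPa, ρ = 1310 kg/m³
  commercially pure titanium: E = 109.7 GPa, ρ = 4501 kg/m³
  soda-lime glass: M = 3.40×10⁻³
  commercially pure titanium: M = 2.33×10⁻³
  alloy steel: M = 1.80×10⁻³
  PEEK: M = 1.45×10⁻³
Soda-lime glass ranks first.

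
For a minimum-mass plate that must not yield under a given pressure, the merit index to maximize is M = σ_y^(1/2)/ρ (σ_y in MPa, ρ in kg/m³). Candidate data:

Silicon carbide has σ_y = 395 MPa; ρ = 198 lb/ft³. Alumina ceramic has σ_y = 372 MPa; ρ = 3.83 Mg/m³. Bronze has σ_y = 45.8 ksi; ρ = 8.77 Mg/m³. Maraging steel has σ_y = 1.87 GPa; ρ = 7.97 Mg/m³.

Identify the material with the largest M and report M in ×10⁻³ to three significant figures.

silicon carbide, M = 6.27×10⁻³

Normalizing units and computing the index:
  silicon carbide: σ_y = 395.0 MPa, ρ = 3172 kg/m³
  alumina ceramic: σ_y = 372.0 MPa, ρ = 3830 kg/m³
  bronze: σ_y = 315.8 MPa, ρ = 8770 kg/m³
  maraging steel: σ_y = 1870 MPa, ρ = 7970 kg/m³
  silicon carbide: M = 6.27×10⁻³
  maraging steel: M = 5.43×10⁻³
  alumina ceramic: M = 5.04×10⁻³
  bronze: M = 2.03×10⁻³
Highest index: silicon carbide.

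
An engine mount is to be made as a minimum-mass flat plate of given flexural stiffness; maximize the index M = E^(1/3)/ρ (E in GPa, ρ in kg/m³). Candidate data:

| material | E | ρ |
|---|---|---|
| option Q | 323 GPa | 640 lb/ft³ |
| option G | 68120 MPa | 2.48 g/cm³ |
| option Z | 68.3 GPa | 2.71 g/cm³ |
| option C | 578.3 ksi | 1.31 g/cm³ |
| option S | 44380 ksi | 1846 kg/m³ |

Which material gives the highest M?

In SI units:
  option Q: E = 323.0 GPa, ρ = 10250 kg/m³
  option G: E = 68.12 GPa, ρ = 2480 kg/m³
  option Z: E = 68.30 GPa, ρ = 2710 kg/m³
  option C: E = 3.987 GPa, ρ = 1310 kg/m³
  option S: E = 306.0 GPa, ρ = 1846 kg/m³
  option S: M = 3.65×10⁻³
  option G: M = 1.65×10⁻³
  option Z: M = 1.51×10⁻³
  option C: M = 1.21×10⁻³
  option Q: M = 0.669×10⁻³
Highest index: option S.

option S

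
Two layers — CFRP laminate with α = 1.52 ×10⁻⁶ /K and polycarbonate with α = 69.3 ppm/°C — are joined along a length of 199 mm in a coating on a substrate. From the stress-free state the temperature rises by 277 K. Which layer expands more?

polycarbonate

α(CFRP laminate) = 1.52×10⁻⁶/K vs α(polycarbonate) = 69.3×10⁻⁶/K.
Higher α expands more for the same ΔT: polycarbonate.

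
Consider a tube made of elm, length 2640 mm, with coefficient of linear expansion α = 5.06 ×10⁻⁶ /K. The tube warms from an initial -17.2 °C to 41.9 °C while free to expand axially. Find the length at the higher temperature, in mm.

ΔT = 41.9 − (-17.2) = 59.10 K.
ΔL = α·L₀·ΔT = 5.06×10⁻⁶ × 2640 mm × 59.10 K = 0.789 mm.
L = L₀ + ΔL = 2640 + 0.789 = 2640.8 mm.

2640.8 mm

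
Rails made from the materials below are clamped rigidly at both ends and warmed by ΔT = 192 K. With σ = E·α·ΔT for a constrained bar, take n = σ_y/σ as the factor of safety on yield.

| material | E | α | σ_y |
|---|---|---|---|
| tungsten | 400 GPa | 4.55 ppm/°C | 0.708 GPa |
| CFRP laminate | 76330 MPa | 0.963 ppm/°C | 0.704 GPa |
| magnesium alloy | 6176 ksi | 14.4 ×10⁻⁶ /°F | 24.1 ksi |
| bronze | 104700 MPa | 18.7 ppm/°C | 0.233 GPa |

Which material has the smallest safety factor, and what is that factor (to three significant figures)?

Converting E to GPa, α to ×10⁻⁶/K, σ_y to MPa, then σ and n for each:
  tungsten: E = 400.0, α = 4.55, σ_y = 708.0 → σ = 349 MPa, n = 2.03
  CFRP laminate: E = 76.33, α = 0.963, σ_y = 704.0 → σ = 14.1 MPa, n = 49.9
  magnesium alloy: E = 42.58, α = 25.9, σ_y = 166.2 → σ = 212 MPa, n = 0.784
  bronze: E = 104.7, α = 18.7, σ_y = 233.0 → σ = 376 MPa, n = 0.620
Bronze has the lowest safety factor, n = 0.620.

bronze, n = 0.620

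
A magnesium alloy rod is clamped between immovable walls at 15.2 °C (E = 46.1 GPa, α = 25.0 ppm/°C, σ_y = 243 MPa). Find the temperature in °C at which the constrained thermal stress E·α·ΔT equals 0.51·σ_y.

123 °C

E·α·ΔT = 123.9 MPa ⇒ ΔT = 123.9 / (46.10×10³ × 25.0×10⁻⁶) = 107.5 K.
T = 15.2 + 107.5 = 122.7 °C.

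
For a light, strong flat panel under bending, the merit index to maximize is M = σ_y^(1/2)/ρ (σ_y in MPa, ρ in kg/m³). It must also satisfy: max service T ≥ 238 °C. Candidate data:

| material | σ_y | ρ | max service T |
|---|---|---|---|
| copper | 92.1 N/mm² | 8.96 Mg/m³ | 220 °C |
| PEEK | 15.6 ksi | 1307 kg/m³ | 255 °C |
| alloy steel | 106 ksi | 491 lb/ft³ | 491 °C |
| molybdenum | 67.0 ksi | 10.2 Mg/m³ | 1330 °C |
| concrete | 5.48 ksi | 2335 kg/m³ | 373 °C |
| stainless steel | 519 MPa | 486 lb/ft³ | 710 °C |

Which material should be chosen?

PEEK

Screen on constraints: max service T ≥ 238 °C. Survivors: PEEK, alloy steel, molybdenum, concrete, stainless steel.
Convert each candidate to consistent units, then evaluate M:
  PEEK: σ_y = 107.6 MPa, ρ = 1307 kg/m³
  alloy steel: σ_y = 730.8 MPa, ρ = 7865 kg/m³
  molybdenum: σ_y = 461.9 MPa, ρ = 10200 kg/m³
  concrete: σ_y = 37.78 MPa, ρ = 2335 kg/m³
  stainless steel: σ_y = 519.0 MPa, ρ = 7785 kg/m³
  PEEK: M = 7.93×10⁻³
  alloy steel: M = 3.44×10⁻³
  stainless steel: M = 2.93×10⁻³
  concrete: M = 2.63×10⁻³
  molybdenum: M = 2.11×10⁻³
PEEK ranks first.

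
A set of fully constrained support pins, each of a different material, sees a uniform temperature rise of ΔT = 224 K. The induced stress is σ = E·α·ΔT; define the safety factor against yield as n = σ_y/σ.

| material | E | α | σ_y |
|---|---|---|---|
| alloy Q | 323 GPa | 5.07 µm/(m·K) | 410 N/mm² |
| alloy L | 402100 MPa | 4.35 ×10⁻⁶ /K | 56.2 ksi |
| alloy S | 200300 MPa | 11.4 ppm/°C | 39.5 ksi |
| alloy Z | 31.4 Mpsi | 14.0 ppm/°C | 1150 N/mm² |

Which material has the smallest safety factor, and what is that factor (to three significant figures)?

alloy S, n = 0.532

Converting E to GPa, α to ×10⁻⁶/K, σ_y to MPa, then σ and n for each:
  alloy Q: E = 323.0, α = 5.07, σ_y = 410.0 → σ = 367 MPa, n = 1.12
  alloy L: E = 402.1, α = 4.35, σ_y = 387.5 → σ = 392 MPa, n = 0.989
  alloy S: E = 200.3, α = 11.4, σ_y = 272.3 → σ = 511 MPa, n = 0.532
  alloy Z: E = 216.5, α = 14.0, σ_y = 1150 → σ = 679 MPa, n = 1.69
Alloy S has the lowest safety factor, n = 0.532.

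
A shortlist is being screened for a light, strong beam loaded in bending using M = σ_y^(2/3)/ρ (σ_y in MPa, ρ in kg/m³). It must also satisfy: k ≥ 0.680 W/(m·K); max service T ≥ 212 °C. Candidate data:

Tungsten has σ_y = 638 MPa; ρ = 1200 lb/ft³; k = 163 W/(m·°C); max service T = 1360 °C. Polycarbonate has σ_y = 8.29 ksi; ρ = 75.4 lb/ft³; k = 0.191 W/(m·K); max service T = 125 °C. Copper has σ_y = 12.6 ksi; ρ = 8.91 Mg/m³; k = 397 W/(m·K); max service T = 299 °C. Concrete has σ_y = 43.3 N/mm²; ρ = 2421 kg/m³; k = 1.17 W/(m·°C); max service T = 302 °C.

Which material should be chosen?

Screen on constraints: k ≥ 0.680 W/(m·K); max service T ≥ 212 °C. Survivors: tungsten, copper, concrete.
Putting every candidate on a common basis:
  tungsten: σ_y = 638.0 MPa, ρ = 19220 kg/m³
  copper: σ_y = 86.87 MPa, ρ = 8910 kg/m³
  concrete: σ_y = 43.30 MPa, ρ = 2421 kg/m³
  concrete: M = 5.09×10⁻³
  tungsten: M = 3.86×10⁻³
  copper: M = 2.20×10⁻³
Concrete has the largest M.

concrete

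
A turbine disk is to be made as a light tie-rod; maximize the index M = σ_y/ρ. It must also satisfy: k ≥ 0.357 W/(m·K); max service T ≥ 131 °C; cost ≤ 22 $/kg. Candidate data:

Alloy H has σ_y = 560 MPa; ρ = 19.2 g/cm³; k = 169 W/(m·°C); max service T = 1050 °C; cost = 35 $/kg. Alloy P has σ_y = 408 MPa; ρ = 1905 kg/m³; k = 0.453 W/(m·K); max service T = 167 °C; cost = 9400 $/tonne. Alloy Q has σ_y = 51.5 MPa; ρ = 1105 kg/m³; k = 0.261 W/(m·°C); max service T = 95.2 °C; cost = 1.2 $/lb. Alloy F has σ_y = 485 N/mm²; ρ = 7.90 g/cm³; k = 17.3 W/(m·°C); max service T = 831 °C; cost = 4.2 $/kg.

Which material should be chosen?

Screen on constraints: k ≥ 0.357 W/(m·K); max service T ≥ 131 °C; cost ≤ 22 $/kg. Survivors: alloy P, alloy F.
After converting to SI:
  alloy P: σ_y = 408.0 MPa, ρ = 1905 kg/m³
  alloy F: σ_y = 485.0 MPa, ρ = 7900 kg/m³
  alloy P: M = 214 kN·m/kg
  alloy F: M = 61.4 kN·m/kg
The maximum is for alloy P.

alloy P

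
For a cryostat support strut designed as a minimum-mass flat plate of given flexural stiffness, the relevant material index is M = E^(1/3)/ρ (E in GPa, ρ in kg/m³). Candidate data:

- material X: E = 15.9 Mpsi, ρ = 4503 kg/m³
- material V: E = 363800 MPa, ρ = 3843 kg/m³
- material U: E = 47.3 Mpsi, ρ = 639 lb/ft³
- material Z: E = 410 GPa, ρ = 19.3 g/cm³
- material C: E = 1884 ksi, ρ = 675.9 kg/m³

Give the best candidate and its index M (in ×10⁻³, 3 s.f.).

material C, M = 3.48×10⁻³

Normalizing units and computing the index:
  material X: E = 109.6 GPa, ρ = 4503 kg/m³
  material V: E = 363.8 GPa, ρ = 3843 kg/m³
  material U: E = 326.1 GPa, ρ = 10240 kg/m³
  material Z: E = 410.0 GPa, ρ = 19300 kg/m³
  material C: E = 12.99 GPa, ρ = 675.9 kg/m³
  material C: M = 3.48×10⁻³
  material V: M = 1.86×10⁻³
  material X: M = 1.06×10⁻³
  material U: M = 0.672×10⁻³
  material Z: M = 0.385×10⁻³
Highest index: material C.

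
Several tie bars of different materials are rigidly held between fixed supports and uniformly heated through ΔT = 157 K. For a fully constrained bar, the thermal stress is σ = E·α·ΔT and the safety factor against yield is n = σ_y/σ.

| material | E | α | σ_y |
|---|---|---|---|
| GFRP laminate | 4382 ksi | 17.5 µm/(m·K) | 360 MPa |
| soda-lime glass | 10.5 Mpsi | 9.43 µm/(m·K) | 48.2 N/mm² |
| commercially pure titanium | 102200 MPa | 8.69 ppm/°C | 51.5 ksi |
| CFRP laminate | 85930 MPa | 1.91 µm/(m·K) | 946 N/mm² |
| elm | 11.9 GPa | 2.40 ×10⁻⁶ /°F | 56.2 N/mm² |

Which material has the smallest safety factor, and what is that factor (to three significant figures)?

Per material, after unit conversion:
  GFRP laminate: E = 30.21, α = 17.5, σ_y = 360.0 → σ = 83.0 MPa, n = 4.34
  soda-lime glass: E = 72.39, α = 9.43, σ_y = 48.20 → σ = 107 MPa, n = 0.450
  commercially pure titanium: E = 102.2, α = 8.69, σ_y = 355.1 → σ = 139 MPa, n = 2.55
  CFRP laminate: E = 85.93, α = 1.91, σ_y = 946.0 → σ = 25.8 MPa, n = 36.7
  elm: E = 11.90, α = 4.32, σ_y = 56.20 → σ = 8.07 MPa, n = 6.96
Soda-lime glass has the lowest safety factor, n = 0.450.

soda-lime glass, n = 0.450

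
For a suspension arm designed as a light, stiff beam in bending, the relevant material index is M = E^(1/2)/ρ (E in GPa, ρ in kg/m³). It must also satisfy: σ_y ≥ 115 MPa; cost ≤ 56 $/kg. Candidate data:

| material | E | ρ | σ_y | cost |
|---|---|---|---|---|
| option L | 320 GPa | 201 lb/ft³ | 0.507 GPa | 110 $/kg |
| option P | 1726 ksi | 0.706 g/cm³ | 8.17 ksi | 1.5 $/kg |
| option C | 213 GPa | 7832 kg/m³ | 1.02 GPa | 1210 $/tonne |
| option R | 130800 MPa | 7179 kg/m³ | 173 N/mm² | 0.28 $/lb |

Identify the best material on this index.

option C

Screen on constraints: σ_y ≥ 115 MPa; cost ≤ 56 $/kg. Survivors: option C, option R.
Normalizing units and computing the index:
  option C: E = 213.0 GPa, ρ = 7832 kg/m³
  option R: E = 130.8 GPa, ρ = 7179 kg/m³
  option C: M = 1.86×10⁻³
  option R: M = 1.59×10⁻³
Option C ranks first.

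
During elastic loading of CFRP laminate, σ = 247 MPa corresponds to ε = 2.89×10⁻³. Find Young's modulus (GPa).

E = σ/ε = 247 MPa / 2.89×10⁻³ = 85470 MPa = 85.5 GPa.

85.5 GPa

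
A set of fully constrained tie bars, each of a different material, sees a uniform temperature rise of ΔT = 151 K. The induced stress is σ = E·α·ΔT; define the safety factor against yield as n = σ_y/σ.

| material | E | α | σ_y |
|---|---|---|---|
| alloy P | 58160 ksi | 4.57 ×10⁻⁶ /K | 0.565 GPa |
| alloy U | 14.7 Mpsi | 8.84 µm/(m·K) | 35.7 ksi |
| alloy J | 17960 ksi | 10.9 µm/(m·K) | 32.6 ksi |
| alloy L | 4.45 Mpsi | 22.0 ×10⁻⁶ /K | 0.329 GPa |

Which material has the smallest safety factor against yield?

alloy J

With everything in SI (GPa, ×10⁻⁶/K, MPa):
  alloy P: E = 401.0, α = 4.57, σ_y = 565.0 → σ = 277 MPa, n = 2.04
  alloy U: E = 101.4, α = 8.84, σ_y = 246.1 → σ = 135 MPa, n = 1.82
  alloy J: E = 123.8, α = 10.9, σ_y = 224.8 → σ = 204 MPa, n = 1.10
  alloy L: E = 30.68, α = 22.0, σ_y = 329.0 → σ = 102 MPa, n = 3.23
The minimum is alloy J at n = 1.10.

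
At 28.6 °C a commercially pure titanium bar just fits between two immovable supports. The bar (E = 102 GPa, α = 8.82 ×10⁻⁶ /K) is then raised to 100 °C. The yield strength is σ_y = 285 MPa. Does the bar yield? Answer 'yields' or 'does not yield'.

does not yield

ΔT = 71.40 K. Constrained thermal stress σ = E·α·ΔT = 102.0×10³ MPa × 8.82×10⁻⁶ × 71.40 = 64.2 MPa (compressive).
Compare to σ_y = 285 MPa: σ < σ_y, so it does not yield.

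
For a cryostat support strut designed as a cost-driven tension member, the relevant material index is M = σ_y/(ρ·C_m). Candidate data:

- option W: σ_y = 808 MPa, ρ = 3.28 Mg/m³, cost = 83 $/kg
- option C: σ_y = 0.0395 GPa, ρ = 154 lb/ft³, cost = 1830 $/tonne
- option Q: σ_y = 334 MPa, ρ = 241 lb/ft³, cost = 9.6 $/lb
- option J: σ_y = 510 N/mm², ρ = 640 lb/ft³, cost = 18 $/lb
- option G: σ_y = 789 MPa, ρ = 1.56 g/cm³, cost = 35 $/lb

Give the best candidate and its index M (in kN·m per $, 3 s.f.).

option C, M = 8.75 kN·m per $

Normalizing units and computing the index:
  option W: σ_y = 808.0 MPa, ρ = 3280 kg/m³, cost = 83.00 $/kg
  option C: σ_y = 39.50 MPa, ρ = 2467 kg/m³, cost = 1.830 $/kg
  option Q: σ_y = 334.0 MPa, ρ = 3860 kg/m³, cost = 21.16 $/kg
  option J: σ_y = 510.0 MPa, ρ = 10250 kg/m³, cost = 39.68 $/kg
  option G: σ_y = 789.0 MPa, ρ = 1560 kg/m³, cost = 77.16 $/kg
  option C: M = 8.75 kN·m per $
  option G: M = 6.55 kN·m per $
  option Q: M = 4.09 kN·m per $
  option W: M = 2.97 kN·m per $
  option J: M = 1.25 kN·m per $
Option C has the largest M.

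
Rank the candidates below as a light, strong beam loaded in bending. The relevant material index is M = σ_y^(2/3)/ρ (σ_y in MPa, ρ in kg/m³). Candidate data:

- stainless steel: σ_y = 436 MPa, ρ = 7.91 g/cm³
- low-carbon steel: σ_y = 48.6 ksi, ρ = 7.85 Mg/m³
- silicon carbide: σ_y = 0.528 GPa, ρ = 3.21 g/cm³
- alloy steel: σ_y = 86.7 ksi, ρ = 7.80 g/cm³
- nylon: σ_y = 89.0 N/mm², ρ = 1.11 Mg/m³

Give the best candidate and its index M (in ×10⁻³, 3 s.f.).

In SI units:
  stainless steel: σ_y = 436.0 MPa, ρ = 7910 kg/m³
  low-carbon steel: σ_y = 335.1 MPa, ρ = 7850 kg/m³
  silicon carbide: σ_y = 528.0 MPa, ρ = 3210 kg/m³
  alloy steel: σ_y = 597.8 MPa, ρ = 7800 kg/m³
  nylon: σ_y = 89.00 MPa, ρ = 1110 kg/m³
  silicon carbide: M = 20.4×10⁻³
  nylon: M = 18.0×10⁻³
  alloy steel: M = 9.10×10⁻³
  stainless steel: M = 7.27×10⁻³
  low-carbon steel: M = 6.15×10⁻³
Silicon carbide has the largest M.

silicon carbide, M = 20.4×10⁻³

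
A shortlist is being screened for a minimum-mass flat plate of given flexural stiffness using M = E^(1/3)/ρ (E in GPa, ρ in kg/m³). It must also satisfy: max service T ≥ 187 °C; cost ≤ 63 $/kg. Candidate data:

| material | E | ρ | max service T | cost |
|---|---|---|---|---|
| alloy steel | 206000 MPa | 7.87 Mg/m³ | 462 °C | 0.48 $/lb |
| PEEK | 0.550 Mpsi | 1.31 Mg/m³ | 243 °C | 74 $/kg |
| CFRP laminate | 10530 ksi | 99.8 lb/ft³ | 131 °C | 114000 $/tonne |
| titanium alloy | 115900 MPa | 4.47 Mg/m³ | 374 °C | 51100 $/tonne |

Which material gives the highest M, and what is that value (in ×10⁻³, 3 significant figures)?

titanium alloy, M = 1.09×10⁻³

Screen on constraints: max service T ≥ 187 °C; cost ≤ 63 $/kg. Survivors: alloy steel, titanium alloy.
In SI units:
  alloy steel: E = 206.0 GPa, ρ = 7870 kg/m³
  titanium alloy: E = 115.9 GPa, ρ = 4470 kg/m³
  titanium alloy: M = 1.09×10⁻³
  alloy steel: M = 0.750×10⁻³
Titanium alloy ranks first.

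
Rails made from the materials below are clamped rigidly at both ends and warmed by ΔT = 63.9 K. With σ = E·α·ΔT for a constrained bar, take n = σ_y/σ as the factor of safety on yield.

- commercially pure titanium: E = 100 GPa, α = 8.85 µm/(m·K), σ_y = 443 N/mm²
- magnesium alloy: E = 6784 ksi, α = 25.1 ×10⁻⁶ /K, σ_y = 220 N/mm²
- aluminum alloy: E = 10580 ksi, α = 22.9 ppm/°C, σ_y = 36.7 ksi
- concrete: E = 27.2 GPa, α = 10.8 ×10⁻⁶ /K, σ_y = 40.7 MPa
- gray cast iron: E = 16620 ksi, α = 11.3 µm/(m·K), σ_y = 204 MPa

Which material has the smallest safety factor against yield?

concrete

In consistent units (E in GPa, α in ×10⁻⁶/K, σ_y in MPa):
  commercially pure titanium: E = 100.0, α = 8.85, σ_y = 443.0 → σ = 56.6 MPa, n = 7.83
  magnesium alloy: E = 46.77, α = 25.1, σ_y = 220.0 → σ = 75.0 MPa, n = 2.93
  aluminum alloy: E = 72.95, α = 22.9, σ_y = 253.0 → σ = 107 MPa, n = 2.37
  concrete: E = 27.20, α = 10.8, σ_y = 40.70 → σ = 18.8 MPa, n = 2.17
  gray cast iron: E = 114.6, α = 11.3, σ_y = 204.0 → σ = 82.7 MPa, n = 2.47
Concrete has the lowest safety factor, n = 2.17.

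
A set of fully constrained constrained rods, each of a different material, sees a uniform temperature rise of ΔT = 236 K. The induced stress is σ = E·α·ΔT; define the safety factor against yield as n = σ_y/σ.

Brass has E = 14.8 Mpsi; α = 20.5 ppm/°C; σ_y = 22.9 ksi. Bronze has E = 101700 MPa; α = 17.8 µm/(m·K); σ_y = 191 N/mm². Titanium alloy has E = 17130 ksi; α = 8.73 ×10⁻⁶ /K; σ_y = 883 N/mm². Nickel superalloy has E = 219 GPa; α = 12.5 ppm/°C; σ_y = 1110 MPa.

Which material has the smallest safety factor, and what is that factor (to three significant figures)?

brass, n = 0.320

Converting E to GPa, α to ×10⁻⁶/K, σ_y to MPa, then σ and n for each:
  brass: E = 102.0, α = 20.5, σ_y = 157.9 → σ = 494 MPa, n = 0.320
  bronze: E = 101.7, α = 17.8, σ_y = 191.0 → σ = 427 MPa, n = 0.447
  titanium alloy: E = 118.1, α = 8.73, σ_y = 883.0 → σ = 243 MPa, n = 3.63
  nickel superalloy: E = 219.0, α = 12.5, σ_y = 1110 → σ = 646 MPa, n = 1.72
The minimum is brass at n = 0.320.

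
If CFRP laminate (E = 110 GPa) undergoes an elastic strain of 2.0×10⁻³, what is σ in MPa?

220 MPa

σ = E·ε = 110000 MPa × 2.0×10⁻³ = 220 MPa.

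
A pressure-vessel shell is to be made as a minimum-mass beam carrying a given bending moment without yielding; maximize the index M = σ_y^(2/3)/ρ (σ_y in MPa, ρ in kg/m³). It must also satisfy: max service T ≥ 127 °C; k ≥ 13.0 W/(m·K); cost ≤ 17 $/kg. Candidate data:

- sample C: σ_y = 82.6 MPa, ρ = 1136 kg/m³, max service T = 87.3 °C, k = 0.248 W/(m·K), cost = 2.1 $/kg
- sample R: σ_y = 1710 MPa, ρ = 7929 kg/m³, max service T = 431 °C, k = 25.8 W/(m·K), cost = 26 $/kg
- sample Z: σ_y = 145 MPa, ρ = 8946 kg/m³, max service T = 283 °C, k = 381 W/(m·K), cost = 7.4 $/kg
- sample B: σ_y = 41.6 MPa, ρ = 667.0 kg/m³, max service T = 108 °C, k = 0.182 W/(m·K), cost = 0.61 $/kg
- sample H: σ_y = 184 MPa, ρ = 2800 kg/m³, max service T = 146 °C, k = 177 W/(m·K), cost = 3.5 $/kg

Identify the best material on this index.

Screen on constraints: max service T ≥ 127 °C; k ≥ 13.0 W/(m·K); cost ≤ 17 $/kg. Survivors: sample Z, sample H.
Computing M directly (units already consistent):
  sample H: M = 11.6×10⁻³
  sample Z: M = 3.09×10⁻³
Sample H ranks first.

sample H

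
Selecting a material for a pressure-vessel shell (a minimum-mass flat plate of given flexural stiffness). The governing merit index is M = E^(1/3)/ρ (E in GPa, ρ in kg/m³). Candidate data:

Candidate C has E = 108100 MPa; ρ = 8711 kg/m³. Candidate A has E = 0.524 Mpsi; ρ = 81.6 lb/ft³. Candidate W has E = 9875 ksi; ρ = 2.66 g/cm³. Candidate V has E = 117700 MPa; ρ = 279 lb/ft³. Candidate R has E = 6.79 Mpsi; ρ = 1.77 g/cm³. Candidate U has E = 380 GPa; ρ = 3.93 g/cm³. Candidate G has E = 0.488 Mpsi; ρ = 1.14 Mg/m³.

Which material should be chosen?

candidate R

Convert each candidate to consistent units, then evaluate M:
  candidate C: E = 108.1 GPa, ρ = 8711 kg/m³
  candidate A: E = 3.613 GPa, ρ = 1307 kg/m³
  candidate W: E = 68.09 GPa, ρ = 2660 kg/m³
  candidate V: E = 117.7 GPa, ρ = 4469 kg/m³
  candidate R: E = 46.82 GPa, ρ = 1770 kg/m³
  candidate U: E = 380.0 GPa, ρ = 3930 kg/m³
  candidate G: E = 3.365 GPa, ρ = 1140 kg/m³
  candidate R: M = 2.04×10⁻³
  candidate U: M = 1.84×10⁻³
  candidate W: M = 1.54×10⁻³
  candidate G: M = 1.31×10⁻³
  candidate A: M = 1.17×10⁻³
  candidate V: M = 1.10×10⁻³
  candidate C: M = 0.547×10⁻³
Highest index: candidate R.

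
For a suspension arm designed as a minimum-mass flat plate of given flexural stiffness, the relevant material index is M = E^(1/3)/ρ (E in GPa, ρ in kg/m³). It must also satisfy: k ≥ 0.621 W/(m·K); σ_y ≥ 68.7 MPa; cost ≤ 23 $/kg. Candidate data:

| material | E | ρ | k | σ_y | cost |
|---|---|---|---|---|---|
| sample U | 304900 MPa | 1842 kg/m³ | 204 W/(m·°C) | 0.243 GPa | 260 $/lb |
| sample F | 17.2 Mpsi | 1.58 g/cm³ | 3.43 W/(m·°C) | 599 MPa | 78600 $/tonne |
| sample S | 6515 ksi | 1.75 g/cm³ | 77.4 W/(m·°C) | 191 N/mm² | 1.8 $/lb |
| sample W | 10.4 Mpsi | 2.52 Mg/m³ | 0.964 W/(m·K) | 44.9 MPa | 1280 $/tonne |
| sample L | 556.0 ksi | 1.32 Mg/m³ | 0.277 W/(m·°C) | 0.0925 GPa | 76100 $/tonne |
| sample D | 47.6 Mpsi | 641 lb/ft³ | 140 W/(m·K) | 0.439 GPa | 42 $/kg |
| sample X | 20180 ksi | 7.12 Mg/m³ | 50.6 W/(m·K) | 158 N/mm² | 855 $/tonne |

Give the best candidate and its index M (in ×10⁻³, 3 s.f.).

sample S, M = 2.03×10⁻³

Screen on constraints: k ≥ 0.621 W/(m·K); σ_y ≥ 68.7 MPa; cost ≤ 23 $/kg. Survivors: sample S, sample X.
Normalizing units and computing the index:
  sample S: E = 44.92 GPa, ρ = 1750 kg/m³
  sample X: E = 139.1 GPa, ρ = 7120 kg/m³
  sample S: M = 2.03×10⁻³
  sample X: M = 0.728×10⁻³
Sample S ranks first.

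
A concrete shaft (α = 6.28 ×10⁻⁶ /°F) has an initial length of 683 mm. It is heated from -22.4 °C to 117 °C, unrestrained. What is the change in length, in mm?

1.08 mm

Convert α: 6.28×10⁻⁶/°F × (9/5) = 11.3×10⁻⁶/K.
ΔT = 117 − (-22.4) = 139.4 K.
ΔL = α·L₀·ΔT = 11.3×10⁻⁶ × 683 mm × 139.4 K = 1.08 mm.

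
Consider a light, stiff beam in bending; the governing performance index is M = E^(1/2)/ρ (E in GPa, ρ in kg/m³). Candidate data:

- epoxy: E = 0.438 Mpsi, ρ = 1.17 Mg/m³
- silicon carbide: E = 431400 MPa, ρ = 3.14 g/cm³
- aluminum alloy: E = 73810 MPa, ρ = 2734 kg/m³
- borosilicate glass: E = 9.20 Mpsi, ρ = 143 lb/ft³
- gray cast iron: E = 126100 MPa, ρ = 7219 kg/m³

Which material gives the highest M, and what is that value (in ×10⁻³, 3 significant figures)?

In SI units:
  epoxy: E = 3.020 GPa, ρ = 1170 kg/m³
  silicon carbide: E = 431.4 GPa, ρ = 3140 kg/m³
  aluminum alloy: E = 73.81 GPa, ρ = 2734 kg/m³
  borosilicate glass: E = 63.43 GPa, ρ = 2291 kg/m³
  gray cast iron: E = 126.1 GPa, ρ = 7219 kg/m³
  silicon carbide: M = 6.61×10⁻³
  borosilicate glass: M = 3.48×10⁻³
  aluminum alloy: M = 3.14×10⁻³
  gray cast iron: M = 1.56×10⁻³
  epoxy: M = 1.49×10⁻³
Silicon carbide has the largest M.

silicon carbide, M = 6.61×10⁻³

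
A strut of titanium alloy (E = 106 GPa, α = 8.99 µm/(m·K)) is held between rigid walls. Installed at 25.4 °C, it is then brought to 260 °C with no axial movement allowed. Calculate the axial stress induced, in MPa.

ΔT = 234.6 K. Constrained thermal stress σ = E·α·ΔT = 106.0×10³ MPa × 8.99×10⁻⁶ × 234.6 = 224 MPa (compressive).

224 MPa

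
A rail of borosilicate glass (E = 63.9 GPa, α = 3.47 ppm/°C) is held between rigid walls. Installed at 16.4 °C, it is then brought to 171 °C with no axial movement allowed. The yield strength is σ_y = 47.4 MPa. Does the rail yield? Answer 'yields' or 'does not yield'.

does not yield

ΔT = 154.6 K. Constrained thermal stress σ = E·α·ΔT = 63.90×10³ MPa × 3.47×10⁻⁶ × 154.6 = 34.3 MPa (compressive).
Compare to σ_y = 47.4 MPa: σ < σ_y, so it does not yield.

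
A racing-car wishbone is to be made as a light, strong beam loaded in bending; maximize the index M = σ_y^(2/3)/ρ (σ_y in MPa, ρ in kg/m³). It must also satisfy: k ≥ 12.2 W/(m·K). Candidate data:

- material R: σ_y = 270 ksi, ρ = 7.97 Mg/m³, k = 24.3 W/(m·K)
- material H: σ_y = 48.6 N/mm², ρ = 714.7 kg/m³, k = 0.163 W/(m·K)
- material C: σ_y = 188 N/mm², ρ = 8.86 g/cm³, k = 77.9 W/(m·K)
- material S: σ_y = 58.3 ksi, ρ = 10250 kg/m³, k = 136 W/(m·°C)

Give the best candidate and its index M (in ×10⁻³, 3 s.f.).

material R, M = 19.0×10⁻³

Screen on constraints: k ≥ 12.2 W/(m·K). Survivors: material R, material C, material S.
Putting every candidate on a common basis:
  material R: σ_y = 1862 MPa, ρ = 7970 kg/m³
  material C: σ_y = 188.0 MPa, ρ = 8860 kg/m³
  material S: σ_y = 402.0 MPa, ρ = 10250 kg/m³
  material R: M = 19.0×10⁻³
  material S: M = 5.31×10⁻³
  material C: M = 3.70×10⁻³
Highest index: material R.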